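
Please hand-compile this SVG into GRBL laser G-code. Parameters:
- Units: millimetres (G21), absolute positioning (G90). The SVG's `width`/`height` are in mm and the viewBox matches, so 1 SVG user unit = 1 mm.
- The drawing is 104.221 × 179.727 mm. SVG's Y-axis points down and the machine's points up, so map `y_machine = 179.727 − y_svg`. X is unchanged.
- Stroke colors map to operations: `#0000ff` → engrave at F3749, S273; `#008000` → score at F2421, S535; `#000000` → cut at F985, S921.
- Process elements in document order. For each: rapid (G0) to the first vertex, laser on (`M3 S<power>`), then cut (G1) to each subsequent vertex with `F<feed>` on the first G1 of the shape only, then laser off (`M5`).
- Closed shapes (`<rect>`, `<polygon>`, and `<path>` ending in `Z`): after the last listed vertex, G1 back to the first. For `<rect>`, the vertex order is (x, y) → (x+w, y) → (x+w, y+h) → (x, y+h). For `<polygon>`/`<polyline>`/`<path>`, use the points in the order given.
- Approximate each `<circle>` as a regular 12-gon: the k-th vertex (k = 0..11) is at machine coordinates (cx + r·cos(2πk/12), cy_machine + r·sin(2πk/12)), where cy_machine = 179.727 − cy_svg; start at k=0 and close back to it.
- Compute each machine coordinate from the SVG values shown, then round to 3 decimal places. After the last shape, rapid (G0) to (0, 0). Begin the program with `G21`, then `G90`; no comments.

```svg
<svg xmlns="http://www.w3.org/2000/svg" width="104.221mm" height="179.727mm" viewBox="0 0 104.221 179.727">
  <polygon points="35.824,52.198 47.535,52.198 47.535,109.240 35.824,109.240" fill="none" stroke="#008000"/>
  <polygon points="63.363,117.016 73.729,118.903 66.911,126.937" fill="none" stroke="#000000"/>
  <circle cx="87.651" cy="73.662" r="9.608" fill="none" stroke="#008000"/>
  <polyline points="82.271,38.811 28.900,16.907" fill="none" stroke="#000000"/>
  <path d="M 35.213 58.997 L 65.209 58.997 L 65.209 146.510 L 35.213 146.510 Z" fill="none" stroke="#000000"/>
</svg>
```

G21
G90
G0 X35.824 Y127.529
M3 S535
G1 X47.535 Y127.529 F2421
G1 X47.535 Y70.487
G1 X35.824 Y70.487
G1 X35.824 Y127.529
M5
G0 X63.363 Y62.711
M3 S921
G1 X73.729 Y60.824 F985
G1 X66.911 Y52.790
G1 X63.363 Y62.711
M5
G0 X97.259 Y106.065
M3 S535
G1 X95.972 Y110.869 F2421
G1 X92.455 Y114.386
G1 X87.651 Y115.673
G1 X82.847 Y114.386
G1 X79.330 Y110.869
G1 X78.043 Y106.065
G1 X79.330 Y101.261
G1 X82.847 Y97.744
G1 X87.651 Y96.457
G1 X92.455 Y97.744
G1 X95.972 Y101.261
G1 X97.259 Y106.065
M5
G0 X82.271 Y140.916
M3 S921
G1 X28.900 Y162.820 F985
M5
G0 X35.213 Y120.730
M3 S921
G1 X65.209 Y120.730 F985
G1 X65.209 Y33.217
G1 X35.213 Y33.217
G1 X35.213 Y120.730
M5
G0 X0.000 Y0.000

Since the viewBox matches the mm dimensions, user units are millimetres directly. The only transform is the Y-flip y_m = 179.727 − y_svg.

Shape 1 is a rectangle drawn with `<polygon>`. Its stroke #008000 means score at S535, F2421. After flipping Y the toolpath is (35.824,127.529) → (47.535,127.529) → (47.535,70.487) → (35.824,70.487) → (35.824,127.529), returning to the start.

Shape 2 is a regular polygon drawn with `<polygon>`. Its stroke #000000 means cut at S921, F985. After flipping Y the toolpath is (63.363,62.711) → (73.729,60.824) → (66.911,52.790) → (63.363,62.711), returning to the start.

Shape 3 is a circle drawn with `<circle>`. Its stroke #008000 means score at S535, F2421. After flipping Y the toolpath is (97.259,106.065) → (95.972,110.869) → (92.455,114.386) → (87.651,115.673) → (82.847,114.386) → (79.330,110.869) → (78.043,106.065) → (79.330,101.261) → (82.847,97.744) → (87.651,96.457) → (92.455,97.744) → (95.972,101.261) → (97.259,106.065), returning to the start.

Shape 4 is a line segment drawn with `<polyline>`. Its stroke #000000 means cut at S921, F985. After flipping Y the toolpath is (82.271,140.916) → (28.900,162.820).

Shape 5 is a rectangle drawn with `<path>`. Its stroke #000000 means cut at S921, F985. After flipping Y the toolpath is (35.213,120.730) → (65.209,120.730) → (65.209,33.217) → (35.213,33.217) → (35.213,120.730), returning to the start.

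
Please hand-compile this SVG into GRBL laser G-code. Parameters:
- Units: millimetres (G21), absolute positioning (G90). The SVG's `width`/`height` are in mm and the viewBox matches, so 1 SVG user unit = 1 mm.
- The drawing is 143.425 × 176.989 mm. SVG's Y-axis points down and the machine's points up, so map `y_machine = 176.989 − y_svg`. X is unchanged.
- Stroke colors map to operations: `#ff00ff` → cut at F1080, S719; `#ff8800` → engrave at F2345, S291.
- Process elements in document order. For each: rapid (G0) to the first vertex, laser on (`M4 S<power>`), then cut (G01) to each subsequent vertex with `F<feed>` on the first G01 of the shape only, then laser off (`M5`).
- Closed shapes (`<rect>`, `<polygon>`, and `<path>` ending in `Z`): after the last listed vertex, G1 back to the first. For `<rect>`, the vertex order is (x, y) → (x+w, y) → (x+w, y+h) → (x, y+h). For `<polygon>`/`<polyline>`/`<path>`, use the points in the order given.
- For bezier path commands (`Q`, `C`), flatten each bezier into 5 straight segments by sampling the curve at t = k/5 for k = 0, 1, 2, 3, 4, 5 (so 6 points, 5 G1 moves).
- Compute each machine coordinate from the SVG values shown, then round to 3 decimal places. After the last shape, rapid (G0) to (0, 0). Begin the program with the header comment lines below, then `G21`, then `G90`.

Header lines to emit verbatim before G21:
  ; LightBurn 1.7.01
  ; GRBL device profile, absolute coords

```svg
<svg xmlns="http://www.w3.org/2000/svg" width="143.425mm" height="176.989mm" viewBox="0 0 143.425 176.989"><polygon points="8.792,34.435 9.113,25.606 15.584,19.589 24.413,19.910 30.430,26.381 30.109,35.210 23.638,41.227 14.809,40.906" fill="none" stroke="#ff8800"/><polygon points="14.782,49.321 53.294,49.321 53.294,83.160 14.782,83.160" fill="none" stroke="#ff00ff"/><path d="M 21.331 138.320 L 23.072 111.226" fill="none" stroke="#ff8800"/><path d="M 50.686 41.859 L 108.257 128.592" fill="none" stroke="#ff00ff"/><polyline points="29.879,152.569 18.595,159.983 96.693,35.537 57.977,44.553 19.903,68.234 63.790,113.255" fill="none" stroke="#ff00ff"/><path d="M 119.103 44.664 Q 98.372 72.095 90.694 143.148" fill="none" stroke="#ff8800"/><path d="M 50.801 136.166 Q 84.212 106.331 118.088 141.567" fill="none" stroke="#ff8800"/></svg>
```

; LightBurn 1.7.01
; GRBL device profile, absolute coords
G21
G90
G0 X8.792 Y142.554
M4 S291
G01 X9.113 Y151.383 F2345
G01 X15.584 Y157.400
G01 X24.413 Y157.079
G01 X30.430 Y150.608
G01 X30.109 Y141.779
G01 X23.638 Y135.762
G01 X14.809 Y136.083
G01 X8.792 Y142.554
M5
G0 X14.782 Y127.668
M4 S719
G01 X53.294 Y127.668 F1080
G01 X53.294 Y93.829
G01 X14.782 Y93.829
G01 X14.782 Y127.668
M5
G0 X21.331 Y38.669
M4 S291
G01 X23.072 Y65.763 F2345
M5
G0 X50.686 Y135.130
M4 S719
G01 X108.257 Y48.397 F1080
M5
G0 X29.879 Y24.420
M4 S719
G01 X18.595 Y17.006 F1080
G01 X96.693 Y141.452
G01 X57.977 Y132.436
G01 X19.903 Y108.755
G01 X63.790 Y63.734
M5
G0 X119.103 Y132.325
M4 S291
G01 X111.333 Y119.608 F2345
G01 X104.607 Y103.401
G01 X98.925 Y83.704
G01 X94.287 Y60.517
G01 X90.694 Y33.841
M5
G0 X50.801 Y40.823
M4 S291
G01 X64.184 Y50.154 F2345
G01 X77.604 Y54.280
G01 X91.062 Y53.199
G01 X104.556 Y46.914
G01 X118.088 Y35.422
M5
G0 X0.000 Y0.000

1 u = 1 mm; y_m = 176.989 − y.

[1] `<polygon>` regular polygon, #ff8800→engrave S291 F2345: (8.792,142.554) → (9.113,151.383) → (15.584,157.400) → (24.413,157.079) → (30.430,150.608) → (30.109,141.779) → (23.638,135.762) → (14.809,136.083) → (8.792,142.554) (closed)

[2] `<polygon>` rectangle, #ff00ff→cut S719 F1080: (14.782,127.668) → (53.294,127.668) → (53.294,93.829) → (14.782,93.829) → (14.782,127.668) (closed)

[3] `<path>` line segment, #ff8800→engrave S291 F2345: (21.331,38.669) → (23.072,65.763)

[4] `<path>` line segment, #ff00ff→cut S719 F1080: (50.686,135.130) → (108.257,48.397)

[5] `<polyline>` open polyline, #ff00ff→cut S719 F1080: (29.879,24.420) → (18.595,17.006) → (96.693,141.452) → (57.977,132.436) → (19.903,108.755) → (63.790,63.734)

[6] `<path>` quadratic bezier, #ff8800→engrave S291 F2345: (119.103,132.325) → (111.333,119.608) → (104.607,103.401) → (98.925,83.704) → (94.287,60.517) → (90.694,33.841)

[7] `<path>` quadratic bezier, #ff8800→engrave S291 F2345: (50.801,40.823) → (64.184,50.154) → (77.604,54.280) → (91.062,53.199) → (104.556,46.914) → (118.088,35.422)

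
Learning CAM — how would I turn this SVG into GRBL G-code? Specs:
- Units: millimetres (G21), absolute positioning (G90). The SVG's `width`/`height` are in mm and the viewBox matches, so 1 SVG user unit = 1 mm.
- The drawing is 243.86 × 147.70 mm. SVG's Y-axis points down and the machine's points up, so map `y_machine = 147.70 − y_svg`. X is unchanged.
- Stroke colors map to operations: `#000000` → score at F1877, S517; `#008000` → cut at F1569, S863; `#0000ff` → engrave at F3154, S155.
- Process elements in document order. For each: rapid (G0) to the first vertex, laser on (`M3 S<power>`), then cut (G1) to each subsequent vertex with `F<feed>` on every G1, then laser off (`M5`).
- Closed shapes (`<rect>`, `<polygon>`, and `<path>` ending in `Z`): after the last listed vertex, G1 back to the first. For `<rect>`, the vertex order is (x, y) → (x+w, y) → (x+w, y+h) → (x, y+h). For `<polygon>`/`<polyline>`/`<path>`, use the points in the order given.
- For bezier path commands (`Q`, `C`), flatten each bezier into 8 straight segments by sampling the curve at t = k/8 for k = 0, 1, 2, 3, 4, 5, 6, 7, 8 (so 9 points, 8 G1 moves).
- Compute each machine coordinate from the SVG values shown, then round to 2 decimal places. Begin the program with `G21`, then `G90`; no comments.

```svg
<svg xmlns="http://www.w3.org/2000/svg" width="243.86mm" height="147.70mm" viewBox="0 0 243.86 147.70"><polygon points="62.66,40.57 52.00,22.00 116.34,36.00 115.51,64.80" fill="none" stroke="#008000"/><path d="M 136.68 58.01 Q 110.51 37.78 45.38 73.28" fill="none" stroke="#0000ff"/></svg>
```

Since the viewBox matches the mm dimensions, user units are millimetres directly. The only transform is the Y-flip y_m = 147.70 − y_svg.

Shape 1 is a closed polygon drawn with `<polygon>`. Its stroke #008000 means cut at S863, F1569. After flipping Y the toolpath is (62.66,107.13) → (52.00,125.70) → (116.34,111.70) → (115.51,82.90) → (62.66,107.13), returning to the start.

Shape 2 is a quadratic bezier drawn with `<path>`. Its stroke #0000ff means engrave at S155, F3154. After flipping Y the toolpath is (136.68,89.69) → (129.53,93.88) → (121.16,96.32) → (111.57,97.03) → (100.77,95.99) → (88.75,93.21) → (75.51,88.69) → (61.05,82.42) → (45.38,74.42).

G21
G90
G0 X62.66 Y107.13
M3 S863
G1 X52.00 Y125.70 F1569
G1 X116.34 Y111.70 F1569
G1 X115.51 Y82.90 F1569
G1 X62.66 Y107.13 F1569
M5
G0 X136.68 Y89.69
M3 S155
G1 X129.53 Y93.88 F3154
G1 X121.16 Y96.32 F3154
G1 X111.57 Y97.03 F3154
G1 X100.77 Y95.99 F3154
G1 X88.75 Y93.21 F3154
G1 X75.51 Y88.69 F3154
G1 X61.05 Y82.42 F3154
G1 X45.38 Y74.42 F3154
M5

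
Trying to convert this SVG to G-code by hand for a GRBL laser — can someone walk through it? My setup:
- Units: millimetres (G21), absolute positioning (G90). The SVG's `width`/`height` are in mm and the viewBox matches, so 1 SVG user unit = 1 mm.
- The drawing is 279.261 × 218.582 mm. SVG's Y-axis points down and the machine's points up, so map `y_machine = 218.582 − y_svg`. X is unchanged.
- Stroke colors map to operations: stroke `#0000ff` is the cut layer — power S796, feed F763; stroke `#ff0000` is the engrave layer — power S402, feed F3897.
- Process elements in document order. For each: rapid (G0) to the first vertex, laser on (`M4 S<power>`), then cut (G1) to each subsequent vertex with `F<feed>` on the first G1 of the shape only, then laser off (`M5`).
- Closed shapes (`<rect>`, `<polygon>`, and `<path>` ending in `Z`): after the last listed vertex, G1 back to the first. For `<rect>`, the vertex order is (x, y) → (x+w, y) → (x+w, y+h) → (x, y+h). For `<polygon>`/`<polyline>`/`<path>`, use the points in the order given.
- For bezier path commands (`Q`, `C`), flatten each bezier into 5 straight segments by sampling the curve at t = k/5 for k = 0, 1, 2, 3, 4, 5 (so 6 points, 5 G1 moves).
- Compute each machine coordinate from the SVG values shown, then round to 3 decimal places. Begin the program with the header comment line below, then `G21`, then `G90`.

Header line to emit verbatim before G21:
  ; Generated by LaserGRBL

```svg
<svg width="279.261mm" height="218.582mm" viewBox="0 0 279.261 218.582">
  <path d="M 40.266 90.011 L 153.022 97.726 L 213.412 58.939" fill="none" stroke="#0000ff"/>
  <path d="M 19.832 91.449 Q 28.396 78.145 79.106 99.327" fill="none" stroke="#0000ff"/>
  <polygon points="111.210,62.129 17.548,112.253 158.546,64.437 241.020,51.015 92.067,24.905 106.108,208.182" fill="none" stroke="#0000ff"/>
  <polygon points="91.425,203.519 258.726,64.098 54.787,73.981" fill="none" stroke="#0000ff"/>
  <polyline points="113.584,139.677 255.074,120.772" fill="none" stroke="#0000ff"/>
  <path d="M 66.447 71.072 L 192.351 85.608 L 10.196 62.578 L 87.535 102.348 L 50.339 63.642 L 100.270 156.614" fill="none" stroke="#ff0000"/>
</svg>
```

; Generated by LaserGRBL
G21
G90
G0 X40.266 Y128.571
M4 S796
G1 X153.022 Y120.856 F763
G1 X213.412 Y159.643
M5
G0 X19.832 Y127.133
M4 S796
G1 X24.943 Y131.075 F763
G1 X33.427 Y132.258
G1 X45.281 Y130.683
G1 X60.508 Y126.348
G1 X79.106 Y119.255
M5
G0 X111.210 Y156.453
M4 S796
G1 X17.548 Y106.329 F763
G1 X158.546 Y154.145
G1 X241.020 Y167.567
G1 X92.067 Y193.677
G1 X106.108 Y10.400
G1 X111.210 Y156.453
M5
G0 X91.425 Y15.063
M4 S796
G1 X258.726 Y154.484 F763
G1 X54.787 Y144.601
G1 X91.425 Y15.063
M5
G0 X113.584 Y78.905
M4 S796
G1 X255.074 Y97.810 F763
M5
G0 X66.447 Y147.510
M4 S402
G1 X192.351 Y132.974 F3897
G1 X10.196 Y156.004
G1 X87.535 Y116.234
G1 X50.339 Y154.940
G1 X100.270 Y61.968
M5

Since the viewBox matches the mm dimensions, user units are millimetres directly. The only transform is the Y-flip y_m = 218.582 − y_svg.

Shape 1 is a open polyline drawn with `<path>`. Its stroke #0000ff means cut at S796, F763. After flipping Y the toolpath is (40.266,128.571) → (153.022,120.856) → (213.412,159.643).

Shape 2 is a quadratic bezier drawn with `<path>`. Its stroke #0000ff means cut at S796, F763. After flipping Y the toolpath is (19.832,127.133) → (24.943,131.075) → (33.427,132.258) → (45.281,130.683) → (60.508,126.348) → (79.106,119.255).

Shape 3 is a closed polygon drawn with `<polygon>`. Its stroke #0000ff means cut at S796, F763. After flipping Y the toolpath is (111.210,156.453) → (17.548,106.329) → (158.546,154.145) → (241.020,167.567) → (92.067,193.677) → (106.108,10.400) → (111.210,156.453), returning to the start.

Shape 4 is a closed polygon drawn with `<polygon>`. Its stroke #0000ff means cut at S796, F763. After flipping Y the toolpath is (91.425,15.063) → (258.726,154.484) → (54.787,144.601) → (91.425,15.063), returning to the start.

Shape 5 is a line segment drawn with `<polyline>`. Its stroke #0000ff means cut at S796, F763. After flipping Y the toolpath is (113.584,78.905) → (255.074,97.810).

Shape 6 is a open polyline drawn with `<path>`. Its stroke #ff0000 means engrave at S402, F3897. After flipping Y the toolpath is (66.447,147.510) → (192.351,132.974) → (10.196,156.004) → (87.535,116.234) → (50.339,154.940) → (100.270,61.968).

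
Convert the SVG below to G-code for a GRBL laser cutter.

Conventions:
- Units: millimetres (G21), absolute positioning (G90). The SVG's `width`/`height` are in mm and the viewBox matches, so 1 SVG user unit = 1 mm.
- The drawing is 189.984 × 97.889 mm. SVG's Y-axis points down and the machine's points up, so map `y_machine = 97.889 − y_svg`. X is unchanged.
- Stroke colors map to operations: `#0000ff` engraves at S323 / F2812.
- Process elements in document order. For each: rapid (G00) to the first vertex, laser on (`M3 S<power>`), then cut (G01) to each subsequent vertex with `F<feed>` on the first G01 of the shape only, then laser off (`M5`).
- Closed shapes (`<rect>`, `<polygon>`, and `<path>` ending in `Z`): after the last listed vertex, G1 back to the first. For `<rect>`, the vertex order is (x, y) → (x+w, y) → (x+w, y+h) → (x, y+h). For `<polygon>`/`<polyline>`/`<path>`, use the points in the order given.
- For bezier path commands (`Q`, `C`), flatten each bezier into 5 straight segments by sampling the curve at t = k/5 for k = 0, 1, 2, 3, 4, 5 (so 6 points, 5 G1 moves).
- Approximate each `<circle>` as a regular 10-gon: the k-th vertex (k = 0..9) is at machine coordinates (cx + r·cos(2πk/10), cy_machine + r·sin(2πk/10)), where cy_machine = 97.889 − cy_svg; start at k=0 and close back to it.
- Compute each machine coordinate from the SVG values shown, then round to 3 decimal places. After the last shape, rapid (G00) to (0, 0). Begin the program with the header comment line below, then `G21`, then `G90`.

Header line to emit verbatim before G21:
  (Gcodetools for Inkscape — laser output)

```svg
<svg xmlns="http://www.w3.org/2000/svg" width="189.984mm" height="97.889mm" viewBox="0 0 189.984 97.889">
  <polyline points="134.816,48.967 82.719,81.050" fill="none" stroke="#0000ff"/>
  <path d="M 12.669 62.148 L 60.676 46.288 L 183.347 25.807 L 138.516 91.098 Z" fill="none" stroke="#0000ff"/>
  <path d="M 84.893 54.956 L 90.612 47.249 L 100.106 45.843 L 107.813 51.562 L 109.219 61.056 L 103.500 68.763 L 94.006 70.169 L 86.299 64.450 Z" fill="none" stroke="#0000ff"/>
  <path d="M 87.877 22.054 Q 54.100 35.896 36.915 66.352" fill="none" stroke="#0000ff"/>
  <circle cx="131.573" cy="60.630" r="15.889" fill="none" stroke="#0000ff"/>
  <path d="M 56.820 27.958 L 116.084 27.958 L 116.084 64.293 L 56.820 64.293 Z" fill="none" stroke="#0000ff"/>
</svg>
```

(Gcodetools for Inkscape — laser output)
G21
G90
G00 X134.816 Y48.922
M3 S323
G01 X82.719 Y16.839 F2812
M5
G00 X12.669 Y35.741
M3 S323
G01 X60.676 Y51.601 F2812
G01 X183.347 Y72.082
G01 X138.516 Y6.791
G01 X12.669 Y35.741
M5
G00 X84.893 Y42.933
M3 S323
G01 X90.612 Y50.640 F2812
G01 X100.106 Y52.046
G01 X107.813 Y46.327
G01 X109.219 Y36.833
G01 X103.500 Y29.126
G01 X94.006 Y27.720
G01 X86.299 Y33.439
G01 X84.893 Y42.933
M5
G00 X87.877 Y75.835
M3 S323
G01 X75.030 Y69.634 F2812
G01 X63.510 Y62.103
G01 X53.318 Y53.244
G01 X44.453 Y43.055
G01 X36.915 Y31.537
M5
G00 X147.462 Y37.259
M3 S323
G01 X144.427 Y46.598 F2812
G01 X136.483 Y52.370
G01 X126.663 Y52.370
G01 X118.719 Y46.598
G01 X115.684 Y37.259
G01 X118.719 Y27.920
G01 X126.663 Y22.148
G01 X136.483 Y22.148
G01 X144.427 Y27.920
G01 X147.462 Y37.259
M5
G00 X56.820 Y69.931
M3 S323
G01 X116.084 Y69.931 F2812
G01 X116.084 Y33.596
G01 X56.820 Y33.596
G01 X56.820 Y69.931
M5
G00 X0.000 Y0.000

Since the viewBox matches the mm dimensions, user units are millimetres directly. The only transform is the Y-flip y_m = 97.889 − y_svg.

Shape 1 is a line segment drawn with `<polyline>`. Its stroke #0000ff means engrave at S323, F2812. After flipping Y the toolpath is (134.816,48.922) → (82.719,16.839).

Shape 2 is a closed polygon drawn with `<path>`. Its stroke #0000ff means engrave at S323, F2812. After flipping Y the toolpath is (12.669,35.741) → (60.676,51.601) → (183.347,72.082) → (138.516,6.791) → (12.669,35.741), returning to the start.

Shape 3 is a regular polygon drawn with `<path>`. Its stroke #0000ff means engrave at S323, F2812. After flipping Y the toolpath is (84.893,42.933) → (90.612,50.640) → (100.106,52.046) → (107.813,46.327) → (109.219,36.833) → (103.500,29.126) → (94.006,27.720) → (86.299,33.439) → (84.893,42.933), returning to the start.

Shape 4 is a quadratic bezier drawn with `<path>`. Its stroke #0000ff means engrave at S323, F2812. After flipping Y the toolpath is (87.877,75.835) → (75.030,69.634) → (63.510,62.103) → (53.318,53.244) → (44.453,43.055) → (36.915,31.537).

Shape 5 is a circle drawn with `<circle>`. Its stroke #0000ff means engrave at S323, F2812. After flipping Y the toolpath is (147.462,37.259) → (144.427,46.598) → (136.483,52.370) → (126.663,52.370) → (118.719,46.598) → (115.684,37.259) → (118.719,27.920) → (126.663,22.148) → (136.483,22.148) → (144.427,27.920) → (147.462,37.259), returning to the start.

Shape 6 is a rectangle drawn with `<path>`. Its stroke #0000ff means engrave at S323, F2812. After flipping Y the toolpath is (56.820,69.931) → (116.084,69.931) → (116.084,33.596) → (56.820,33.596) → (56.820,69.931), returning to the start.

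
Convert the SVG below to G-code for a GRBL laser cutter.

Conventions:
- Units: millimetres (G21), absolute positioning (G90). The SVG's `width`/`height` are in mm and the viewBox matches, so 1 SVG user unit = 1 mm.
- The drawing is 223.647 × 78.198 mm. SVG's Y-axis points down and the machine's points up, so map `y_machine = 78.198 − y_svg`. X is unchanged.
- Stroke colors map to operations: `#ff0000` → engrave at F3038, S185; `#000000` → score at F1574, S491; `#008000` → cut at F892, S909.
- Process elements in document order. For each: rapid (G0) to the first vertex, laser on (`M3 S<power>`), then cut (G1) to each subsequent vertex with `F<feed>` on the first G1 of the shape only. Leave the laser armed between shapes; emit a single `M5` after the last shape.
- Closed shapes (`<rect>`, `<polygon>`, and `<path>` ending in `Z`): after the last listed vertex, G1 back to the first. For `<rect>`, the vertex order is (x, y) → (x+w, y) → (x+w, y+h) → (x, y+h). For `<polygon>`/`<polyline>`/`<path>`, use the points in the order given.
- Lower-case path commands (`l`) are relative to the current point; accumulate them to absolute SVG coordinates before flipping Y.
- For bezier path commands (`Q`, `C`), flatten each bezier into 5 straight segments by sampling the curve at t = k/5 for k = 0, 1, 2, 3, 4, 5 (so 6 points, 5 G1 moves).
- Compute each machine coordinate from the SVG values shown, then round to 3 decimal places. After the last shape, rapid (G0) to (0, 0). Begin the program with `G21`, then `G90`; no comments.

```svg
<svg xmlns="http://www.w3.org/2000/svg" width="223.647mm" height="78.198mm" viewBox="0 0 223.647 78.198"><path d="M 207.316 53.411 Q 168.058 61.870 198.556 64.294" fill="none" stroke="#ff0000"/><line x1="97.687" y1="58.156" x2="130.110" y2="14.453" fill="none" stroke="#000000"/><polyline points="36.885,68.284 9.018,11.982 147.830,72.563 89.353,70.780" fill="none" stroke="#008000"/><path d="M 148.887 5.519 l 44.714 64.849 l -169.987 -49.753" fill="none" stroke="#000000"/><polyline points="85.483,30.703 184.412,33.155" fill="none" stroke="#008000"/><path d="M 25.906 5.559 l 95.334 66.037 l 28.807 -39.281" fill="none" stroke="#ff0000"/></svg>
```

G21
G90
G0 X207.316 Y24.787
M3 S185
G1 X194.403 Y21.645 F3038
G1 X187.071 Y18.985
G1 X185.319 Y16.809
G1 X189.147 Y15.115
G1 X198.556 Y13.904
G0 X97.687 Y20.042
M3 S491
G1 X130.110 Y63.745 F1574
G0 X36.885 Y9.914
M3 S909
G1 X9.018 Y66.216 F892
G1 X147.830 Y5.635
G1 X89.353 Y7.418
G0 X148.887 Y72.679
M3 S491
G1 X193.601 Y7.830 F1574
G1 X23.614 Y57.583
G0 X85.483 Y47.495
M3 S909
G1 X184.412 Y45.043 F892
G0 X25.906 Y72.639
M3 S185
G1 X121.240 Y6.602 F3038
G1 X150.047 Y45.883
M5
G0 X0.000 Y0.000

viewBox `0 0 223.647 78.198` with mm width/height → 1 unit = 1 mm. Flip: y_m = 78.198 − y_svg.

**Shape 1** — `<path>` quadratic bezier, stroke `#ff0000` → engrave (S185, F3038). Control points (SVG): P0=(207.316,53.411), P1=(168.058,61.870), P2=(198.556,64.294); sampled at t=k/5. Machine vertices: (207.316,24.787) → (194.403,21.645) → (187.071,18.985) → (185.319,16.809) → (189.147,15.115) → (198.556,13.904). Open path.

**Shape 2** — `<line>` line segment, stroke `#000000` → score (S491, F1574). Machine vertices: (97.687,20.042) → (130.110,63.745). Open path.

**Shape 3** — `<polyline>` open polyline, stroke `#008000` → cut (S909, F892). Machine vertices: (36.885,9.914) → (9.018,66.216) → (147.830,5.635) → (89.353,7.418). Open path.

**Shape 4** — `<path>` open polyline, stroke `#000000` → score (S491, F1574). Machine vertices: (148.887,72.679) → (193.601,7.830) → (23.614,57.583). Open path.

**Shape 5** — `<polyline>` line segment, stroke `#008000` → cut (S909, F892). Machine vertices: (85.483,47.495) → (184.412,45.043). Open path.

**Shape 6** — `<path>` open polyline, stroke `#ff0000` → engrave (S185, F3038). Machine vertices: (25.906,72.639) → (121.240,6.602) → (150.047,45.883). Open path.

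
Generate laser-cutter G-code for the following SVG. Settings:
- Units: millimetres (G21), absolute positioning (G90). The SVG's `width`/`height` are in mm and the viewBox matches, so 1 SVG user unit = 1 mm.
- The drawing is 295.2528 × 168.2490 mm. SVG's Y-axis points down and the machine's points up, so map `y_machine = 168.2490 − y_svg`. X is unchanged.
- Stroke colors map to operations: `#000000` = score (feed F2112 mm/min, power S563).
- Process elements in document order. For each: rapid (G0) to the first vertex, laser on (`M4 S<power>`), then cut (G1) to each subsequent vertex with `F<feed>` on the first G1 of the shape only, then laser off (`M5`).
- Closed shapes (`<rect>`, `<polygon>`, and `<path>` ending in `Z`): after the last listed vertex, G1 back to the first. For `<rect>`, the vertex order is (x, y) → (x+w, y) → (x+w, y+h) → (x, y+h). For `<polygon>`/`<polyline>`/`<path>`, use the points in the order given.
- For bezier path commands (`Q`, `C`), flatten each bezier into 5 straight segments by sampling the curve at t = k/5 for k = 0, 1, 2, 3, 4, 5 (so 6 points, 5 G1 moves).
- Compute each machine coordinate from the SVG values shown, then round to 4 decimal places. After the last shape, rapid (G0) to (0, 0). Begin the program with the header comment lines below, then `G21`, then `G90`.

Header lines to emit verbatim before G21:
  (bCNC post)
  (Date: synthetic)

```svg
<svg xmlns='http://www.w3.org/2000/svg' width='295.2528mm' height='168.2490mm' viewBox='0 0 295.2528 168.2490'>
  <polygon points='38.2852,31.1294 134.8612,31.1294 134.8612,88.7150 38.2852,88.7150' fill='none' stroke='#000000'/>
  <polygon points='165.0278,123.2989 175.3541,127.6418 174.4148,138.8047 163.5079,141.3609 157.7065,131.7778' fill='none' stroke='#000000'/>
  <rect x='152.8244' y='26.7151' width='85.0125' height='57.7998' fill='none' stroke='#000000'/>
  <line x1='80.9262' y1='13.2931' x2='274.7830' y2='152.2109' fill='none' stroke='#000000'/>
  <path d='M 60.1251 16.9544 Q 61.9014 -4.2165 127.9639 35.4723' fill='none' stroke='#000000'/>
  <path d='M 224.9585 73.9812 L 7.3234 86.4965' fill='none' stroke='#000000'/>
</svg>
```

(bCNC post)
(Date: synthetic)
G21
G90
G0 X38.2852 Y137.1196
M4 S563
G1 X134.8612 Y137.1196 F2112
G1 X134.8612 Y79.5340
G1 X38.2852 Y79.5340
G1 X38.2852 Y137.1196
M5
G0 X165.0278 Y44.9501
M4 S563
G1 X175.3541 Y40.6072 F2112
G1 X174.4148 Y29.4443
G1 X163.5079 Y26.8881
G1 X157.7065 Y36.4712
G1 X165.0278 Y44.9501
M5
G0 X152.8244 Y141.5339
M4 S563
G1 X237.8369 Y141.5339 F2112
G1 X237.8369 Y83.7341
G1 X152.8244 Y83.7341
G1 X152.8244 Y141.5339
M5
G0 X80.9262 Y154.9559
M4 S563
G1 X274.7830 Y16.0381 F2112
M5
G0 X60.1251 Y151.2946
M4 S563
G1 X63.4071 Y157.3286 F2112
G1 X71.8319 Y158.4938
G1 X85.3997 Y154.7902
G1 X104.1103 Y146.2178
G1 X127.9639 Y132.7767
M5
G0 X224.9585 Y94.2678
M4 S563
G1 X7.3234 Y81.7525 F2112
M5
G0 X0.0000 Y0.0000

Since the viewBox matches the mm dimensions, user units are millimetres directly. The only transform is the Y-flip y_m = 168.2490 − y_svg.

Shape 1 is a rectangle drawn with `<polygon>`. Its stroke #000000 means score at S563, F2112. After flipping Y the toolpath is (38.2852,137.1196) → (134.8612,137.1196) → (134.8612,79.5340) → (38.2852,79.5340) → (38.2852,137.1196), returning to the start.

Shape 2 is a regular polygon drawn with `<polygon>`. Its stroke #000000 means score at S563, F2112. After flipping Y the toolpath is (165.0278,44.9501) → (175.3541,40.6072) → (174.4148,29.4443) → (163.5079,26.8881) → (157.7065,36.4712) → (165.0278,44.9501), returning to the start.

Shape 3 is a rectangle drawn with `<rect>`. Its stroke #000000 means score at S563, F2112. After flipping Y the toolpath is (152.8244,141.5339) → (237.8369,141.5339) → (237.8369,83.7341) → (152.8244,83.7341) → (152.8244,141.5339), returning to the start.

Shape 4 is a line segment drawn with `<line>`. Its stroke #000000 means score at S563, F2112. After flipping Y the toolpath is (80.9262,154.9559) → (274.7830,16.0381).

Shape 5 is a quadratic bezier drawn with `<path>`. Its stroke #000000 means score at S563, F2112. After flipping Y the toolpath is (60.1251,151.2946) → (63.4071,157.3286) → (71.8319,158.4938) → (85.3997,154.7902) → (104.1103,146.2178) → (127.9639,132.7767).

Shape 6 is a line segment drawn with `<path>`. Its stroke #000000 means score at S563, F2112. After flipping Y the toolpath is (224.9585,94.2678) → (7.3234,81.7525).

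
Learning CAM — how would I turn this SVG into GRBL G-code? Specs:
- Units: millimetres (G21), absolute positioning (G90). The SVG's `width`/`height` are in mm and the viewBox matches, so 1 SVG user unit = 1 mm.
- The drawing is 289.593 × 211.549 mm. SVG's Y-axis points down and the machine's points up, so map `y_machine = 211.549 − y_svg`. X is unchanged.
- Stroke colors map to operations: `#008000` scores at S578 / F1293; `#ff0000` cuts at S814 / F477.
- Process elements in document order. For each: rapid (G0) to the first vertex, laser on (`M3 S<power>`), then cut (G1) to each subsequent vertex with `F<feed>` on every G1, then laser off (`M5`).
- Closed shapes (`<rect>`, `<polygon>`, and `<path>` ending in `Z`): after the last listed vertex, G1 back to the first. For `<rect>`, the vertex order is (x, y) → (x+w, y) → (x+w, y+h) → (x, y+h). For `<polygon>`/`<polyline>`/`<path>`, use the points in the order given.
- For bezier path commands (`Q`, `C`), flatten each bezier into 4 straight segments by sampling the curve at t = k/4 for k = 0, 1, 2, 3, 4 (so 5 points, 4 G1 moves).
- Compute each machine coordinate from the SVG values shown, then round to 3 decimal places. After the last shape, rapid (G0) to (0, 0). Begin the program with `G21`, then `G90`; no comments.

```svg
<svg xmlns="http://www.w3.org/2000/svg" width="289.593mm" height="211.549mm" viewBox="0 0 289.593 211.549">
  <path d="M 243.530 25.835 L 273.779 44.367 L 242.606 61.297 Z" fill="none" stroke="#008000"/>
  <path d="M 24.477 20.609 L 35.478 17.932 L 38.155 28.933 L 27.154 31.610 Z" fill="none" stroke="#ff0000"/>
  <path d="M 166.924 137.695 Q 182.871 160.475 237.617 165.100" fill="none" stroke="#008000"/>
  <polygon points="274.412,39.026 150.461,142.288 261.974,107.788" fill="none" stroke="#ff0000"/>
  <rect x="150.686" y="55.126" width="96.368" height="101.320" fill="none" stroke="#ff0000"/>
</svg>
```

Since the viewBox matches the mm dimensions, user units are millimetres directly. The only transform is the Y-flip y_m = 211.549 − y_svg.

Shape 1 is a regular polygon drawn with `<path>`. Its stroke #008000 means score at S578, F1293. After flipping Y the toolpath is (243.530,185.714) → (273.779,167.182) → (242.606,150.252) → (243.530,185.714), returning to the start.

Shape 2 is a regular polygon drawn with `<path>`. Its stroke #ff0000 means cut at S814, F477. After flipping Y the toolpath is (24.477,190.940) → (35.478,193.617) → (38.155,182.616) → (27.154,179.939) → (24.477,190.940), returning to the start.

Shape 3 is a quadratic bezier drawn with `<path>`. Its stroke #008000 means score at S578, F1293. After flipping Y the toolpath is (166.924,73.854) → (177.322,63.599) → (192.571,55.613) → (212.669,49.896) → (237.617,46.449).

Shape 4 is a closed polygon drawn with `<polygon>`. Its stroke #ff0000 means cut at S814, F477. After flipping Y the toolpath is (274.412,172.523) → (150.461,69.261) → (261.974,103.761) → (274.412,172.523), returning to the start.

Shape 5 is a rectangle drawn with `<rect>`. Its stroke #ff0000 means cut at S814, F477. After flipping Y the toolpath is (150.686,156.423) → (247.054,156.423) → (247.054,55.103) → (150.686,55.103) → (150.686,156.423), returning to the start.

G21
G90
G0 X243.530 Y185.714
M3 S578
G1 X273.779 Y167.182 F1293
G1 X242.606 Y150.252 F1293
G1 X243.530 Y185.714 F1293
M5
G0 X24.477 Y190.940
M3 S814
G1 X35.478 Y193.617 F477
G1 X38.155 Y182.616 F477
G1 X27.154 Y179.939 F477
G1 X24.477 Y190.940 F477
M5
G0 X166.924 Y73.854
M3 S578
G1 X177.322 Y63.599 F1293
G1 X192.571 Y55.613 F1293
G1 X212.669 Y49.896 F1293
G1 X237.617 Y46.449 F1293
M5
G0 X274.412 Y172.523
M3 S814
G1 X150.461 Y69.261 F477
G1 X261.974 Y103.761 F477
G1 X274.412 Y172.523 F477
M5
G0 X150.686 Y156.423
M3 S814
G1 X247.054 Y156.423 F477
G1 X247.054 Y55.103 F477
G1 X150.686 Y55.103 F477
G1 X150.686 Y156.423 F477
M5
G0 X0.000 Y0.000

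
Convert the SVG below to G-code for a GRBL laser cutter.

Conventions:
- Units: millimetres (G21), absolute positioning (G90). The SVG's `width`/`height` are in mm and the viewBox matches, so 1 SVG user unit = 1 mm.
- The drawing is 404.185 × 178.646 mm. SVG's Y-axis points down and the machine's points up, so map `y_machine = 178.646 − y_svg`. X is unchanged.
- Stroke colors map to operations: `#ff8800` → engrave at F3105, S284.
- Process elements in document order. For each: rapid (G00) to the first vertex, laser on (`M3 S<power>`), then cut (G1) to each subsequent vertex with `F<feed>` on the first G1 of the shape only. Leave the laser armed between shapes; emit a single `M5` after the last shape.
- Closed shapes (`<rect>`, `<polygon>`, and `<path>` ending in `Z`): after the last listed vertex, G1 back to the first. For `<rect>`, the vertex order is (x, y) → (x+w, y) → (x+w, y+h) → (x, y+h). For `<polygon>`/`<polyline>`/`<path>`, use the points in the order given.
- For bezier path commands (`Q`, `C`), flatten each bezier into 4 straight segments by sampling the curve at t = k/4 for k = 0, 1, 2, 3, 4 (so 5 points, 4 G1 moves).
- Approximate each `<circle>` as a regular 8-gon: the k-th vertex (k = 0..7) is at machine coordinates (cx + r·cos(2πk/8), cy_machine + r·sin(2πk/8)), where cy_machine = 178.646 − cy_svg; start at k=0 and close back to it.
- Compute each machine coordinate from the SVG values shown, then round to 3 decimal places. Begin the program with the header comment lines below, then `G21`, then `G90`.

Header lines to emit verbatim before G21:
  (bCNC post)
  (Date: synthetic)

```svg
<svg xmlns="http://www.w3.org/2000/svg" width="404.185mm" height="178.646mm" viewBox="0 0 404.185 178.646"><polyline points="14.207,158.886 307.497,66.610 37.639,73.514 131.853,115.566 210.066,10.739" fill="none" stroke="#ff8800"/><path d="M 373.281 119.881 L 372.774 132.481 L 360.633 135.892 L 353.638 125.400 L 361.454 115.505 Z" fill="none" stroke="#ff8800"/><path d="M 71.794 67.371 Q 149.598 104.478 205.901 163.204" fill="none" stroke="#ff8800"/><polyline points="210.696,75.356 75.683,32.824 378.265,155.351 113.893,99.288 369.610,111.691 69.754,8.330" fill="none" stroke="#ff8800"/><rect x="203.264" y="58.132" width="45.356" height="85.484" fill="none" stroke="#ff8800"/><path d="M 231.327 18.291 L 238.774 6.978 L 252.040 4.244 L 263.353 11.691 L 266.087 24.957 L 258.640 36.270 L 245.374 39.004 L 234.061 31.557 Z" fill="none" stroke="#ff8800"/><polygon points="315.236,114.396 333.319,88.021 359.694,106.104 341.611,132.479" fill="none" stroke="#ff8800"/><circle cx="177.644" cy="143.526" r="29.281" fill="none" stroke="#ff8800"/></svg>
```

(bCNC post)
(Date: synthetic)
G21
G90
G00 X14.207 Y19.760
M3 S284
G1 X307.497 Y112.036 F3105
G1 X37.639 Y105.132
G1 X131.853 Y63.080
G1 X210.066 Y167.907
G00 X373.281 Y58.765
M3 S284
G1 X372.774 Y46.165 F3105
G1 X360.633 Y42.754
G1 X353.638 Y53.246
G1 X361.454 Y63.141
G1 X373.281 Y58.765
G00 X71.794 Y111.275
M3 S284
G1 X109.352 Y91.370 F3105
G1 X144.223 Y68.763
G1 X176.406 Y43.454
G1 X205.901 Y15.442
G00 X210.696 Y103.290
M3 S284
G1 X75.683 Y145.822 F3105
G1 X378.265 Y23.295
G1 X113.893 Y79.358
G1 X369.610 Y66.955
G1 X69.754 Y170.316
G00 X203.264 Y120.514
M3 S284
G1 X248.620 Y120.514 F3105
G1 X248.620 Y35.030
G1 X203.264 Y35.030
G1 X203.264 Y120.514
G00 X231.327 Y160.355
M3 S284
G1 X238.774 Y171.668 F3105
G1 X252.040 Y174.402
G1 X263.353 Y166.955
G1 X266.087 Y153.689
G1 X258.640 Y142.376
G1 X245.374 Y139.642
G1 X234.061 Y147.089
G1 X231.327 Y160.355
G00 X315.236 Y64.250
M3 S284
G1 X333.319 Y90.625 F3105
G1 X359.694 Y72.542
G1 X341.611 Y46.167
G1 X315.236 Y64.250
G00 X206.925 Y35.120
M3 S284
G1 X198.349 Y55.825 F3105
G1 X177.644 Y64.401
G1 X156.939 Y55.825
G1 X148.363 Y35.120
G1 X156.939 Y14.415
G1 X177.644 Y5.839
G1 X198.349 Y14.415
G1 X206.925 Y35.120
M5

viewBox `0 0 404.185 178.646` with mm width/height → 1 unit = 1 mm. Flip: y_m = 178.646 − y_svg.

**Shape 1** — `<polyline>` open polyline, stroke `#ff8800` → engrave (S284, F3105). Machine vertices: (14.207,19.760) → (307.497,112.036) → (37.639,105.132) → (131.853,63.080) → (210.066,167.907). Open path.

**Shape 2** — `<path>` regular polygon, stroke `#ff8800` → engrave (S284, F3105). Machine vertices: (373.281,58.765) → (372.774,46.165) → (360.633,42.754) → (353.638,53.246) → (361.454,63.141) → (373.281,58.765). Closed: final G1 returns to the first vertex.

**Shape 3** — `<path>` quadratic bezier, stroke `#ff8800` → engrave (S284, F3105). Control points (SVG): P0=(71.794,67.371), P1=(149.598,104.478), P2=(205.901,163.204); sampled at t=k/4. Machine vertices: (71.794,111.275) → (109.352,91.370) → (144.223,68.763) → (176.406,43.454) → (205.901,15.442). Open path.

**Shape 4** — `<polyline>` open polyline, stroke `#ff8800` → engrave (S284, F3105). Machine vertices: (210.696,103.290) → (75.683,145.822) → (378.265,23.295) → (113.893,79.358) → (369.610,66.955) → (69.754,170.316). Open path.

**Shape 5** — `<rect>` rectangle, stroke `#ff8800` → engrave (S284, F3105). Machine vertices: (203.264,120.514) → (248.620,120.514) → (248.620,35.030) → (203.264,35.030) → (203.264,120.514). Closed: final G1 returns to the first vertex.

**Shape 6** — `<path>` regular polygon, stroke `#ff8800` → engrave (S284, F3105). Machine vertices: (231.327,160.355) → (238.774,171.668) → (252.040,174.402) → (263.353,166.955) → (266.087,153.689) → (258.640,142.376) → (245.374,139.642) → (234.061,147.089) → (231.327,160.355). Closed: final G1 returns to the first vertex.

**Shape 7** — `<polygon>` regular polygon, stroke `#ff8800` → engrave (S284, F3105). Machine vertices: (315.236,64.250) → (333.319,90.625) → (359.694,72.542) → (341.611,46.167) → (315.236,64.250). Closed: final G1 returns to the first vertex.

**Shape 8** — `<circle>` circle, stroke `#ff8800` → engrave (S284, F3105). Machine vertices: (206.925,35.120) → (198.349,55.825) → (177.644,64.401) → (156.939,55.825) → (148.363,35.120) → (156.939,14.415) → (177.644,5.839) → (198.349,14.415) → (206.925,35.120). Closed: final G1 returns to the first vertex.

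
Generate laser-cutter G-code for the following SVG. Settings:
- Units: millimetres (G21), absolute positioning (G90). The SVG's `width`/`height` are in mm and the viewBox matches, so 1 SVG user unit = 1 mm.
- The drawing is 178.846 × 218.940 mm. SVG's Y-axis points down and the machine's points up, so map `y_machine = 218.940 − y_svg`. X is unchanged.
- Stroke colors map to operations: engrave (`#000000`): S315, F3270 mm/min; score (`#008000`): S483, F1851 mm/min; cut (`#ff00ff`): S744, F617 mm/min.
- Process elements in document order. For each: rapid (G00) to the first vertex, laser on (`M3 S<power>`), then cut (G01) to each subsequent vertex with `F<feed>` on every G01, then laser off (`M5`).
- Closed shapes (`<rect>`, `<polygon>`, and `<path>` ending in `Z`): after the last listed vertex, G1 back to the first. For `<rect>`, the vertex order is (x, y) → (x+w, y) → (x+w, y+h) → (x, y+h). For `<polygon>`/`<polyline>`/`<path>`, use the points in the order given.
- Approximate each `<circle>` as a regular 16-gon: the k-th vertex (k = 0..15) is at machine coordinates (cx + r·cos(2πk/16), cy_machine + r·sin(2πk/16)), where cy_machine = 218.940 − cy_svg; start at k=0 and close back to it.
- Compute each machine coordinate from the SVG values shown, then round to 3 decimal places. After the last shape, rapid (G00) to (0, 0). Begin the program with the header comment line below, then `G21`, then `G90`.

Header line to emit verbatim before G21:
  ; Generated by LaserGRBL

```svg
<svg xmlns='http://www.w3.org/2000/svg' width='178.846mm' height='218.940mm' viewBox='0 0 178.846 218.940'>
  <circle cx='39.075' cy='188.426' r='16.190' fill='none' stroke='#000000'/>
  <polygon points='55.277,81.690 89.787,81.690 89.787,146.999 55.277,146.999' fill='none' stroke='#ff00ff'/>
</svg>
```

1 u = 1 mm; y_m = 218.940 − y.

[1] `<circle>` circle, #000000→engrave S315 F3270: (55.265,30.514) → (54.033,36.710) → (50.523,41.962) → (45.271,45.472) → (39.075,46.704) → (32.879,45.472) → (27.627,41.962) → (24.117,36.710) → (22.885,30.514) → (24.117,24.318) → (27.627,19.066) → (32.879,15.556) → (39.075,14.324) → (45.271,15.556) → (50.523,19.066) → (54.033,24.318) → (55.265,30.514) (closed)

[2] `<polygon>` rectangle, #ff00ff→cut S744 F617: (55.277,137.250) → (89.787,137.250) → (89.787,71.941) → (55.277,71.941) → (55.277,137.250) (closed)

; Generated by LaserGRBL
G21
G90
G00 X55.265 Y30.514
M3 S315
G01 X54.033 Y36.710 F3270
G01 X50.523 Y41.962 F3270
G01 X45.271 Y45.472 F3270
G01 X39.075 Y46.704 F3270
G01 X32.879 Y45.472 F3270
G01 X27.627 Y41.962 F3270
G01 X24.117 Y36.710 F3270
G01 X22.885 Y30.514 F3270
G01 X24.117 Y24.318 F3270
G01 X27.627 Y19.066 F3270
G01 X32.879 Y15.556 F3270
G01 X39.075 Y14.324 F3270
G01 X45.271 Y15.556 F3270
G01 X50.523 Y19.066 F3270
G01 X54.033 Y24.318 F3270
G01 X55.265 Y30.514 F3270
M5
G00 X55.277 Y137.250
M3 S744
G01 X89.787 Y137.250 F617
G01 X89.787 Y71.941 F617
G01 X55.277 Y71.941 F617
G01 X55.277 Y137.250 F617
M5
G00 X0.000 Y0.000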